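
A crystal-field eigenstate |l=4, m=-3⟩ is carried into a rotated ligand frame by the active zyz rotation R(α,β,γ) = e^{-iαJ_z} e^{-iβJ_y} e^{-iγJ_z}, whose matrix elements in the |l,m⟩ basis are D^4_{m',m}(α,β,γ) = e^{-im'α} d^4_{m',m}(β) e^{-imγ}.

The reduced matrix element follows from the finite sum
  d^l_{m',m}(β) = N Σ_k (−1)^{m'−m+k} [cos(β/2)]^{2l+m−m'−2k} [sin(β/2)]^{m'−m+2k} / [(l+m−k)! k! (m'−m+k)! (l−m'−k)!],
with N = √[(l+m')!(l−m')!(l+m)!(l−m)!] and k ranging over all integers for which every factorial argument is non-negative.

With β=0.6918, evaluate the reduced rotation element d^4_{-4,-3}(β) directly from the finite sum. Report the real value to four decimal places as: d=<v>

d^4_{-4,-3}(β=0.6918) via the finite sum:
With c≡cos(β/2)=0.940771 and s≡sin(β/2)=0.339044, N=[1·40320·1·5040]^{1/2}=14255.272709
k∈{1} keeps every argument non-negative
  k=1: (−1)^0·14255.2727/(5040)·0.9408^7·0.3390^1 = +0.625442
d^4_{-4,-3}(0.6918) = +0.625442

d=0.6254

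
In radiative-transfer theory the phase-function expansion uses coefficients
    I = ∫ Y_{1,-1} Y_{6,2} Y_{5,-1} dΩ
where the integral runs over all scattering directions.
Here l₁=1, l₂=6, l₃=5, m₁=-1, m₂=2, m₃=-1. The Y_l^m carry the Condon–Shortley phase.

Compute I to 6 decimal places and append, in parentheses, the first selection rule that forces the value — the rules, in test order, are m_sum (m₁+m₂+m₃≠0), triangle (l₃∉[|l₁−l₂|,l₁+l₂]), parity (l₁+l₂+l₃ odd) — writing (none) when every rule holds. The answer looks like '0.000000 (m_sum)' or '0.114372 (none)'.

m-sum 0 ✓  L=12 even ✓  5≤5≤7 ✓
Π(2lᵢ+1) = 3×13×11 = 429
triangle coeff Δ(1,6,5) = 1/858
Σ_t [1,1]: t=1:−1/14400 = -1/14400
(3j)²=6/143 [(1 6 5; 0 0 0)], sign=+1
Σ_t [2,2]: t=2:+1/34560 = 1/34560
(3j)²=14/429 [(1 6 5; -1 2 -1)], sign=+1
⇒ 4πI² = 84/143
I = (+1)√(84/143/(4π)) = 0.21620548
No selection rule forces the value: the integral is nonzero (none).

0.216205 (none)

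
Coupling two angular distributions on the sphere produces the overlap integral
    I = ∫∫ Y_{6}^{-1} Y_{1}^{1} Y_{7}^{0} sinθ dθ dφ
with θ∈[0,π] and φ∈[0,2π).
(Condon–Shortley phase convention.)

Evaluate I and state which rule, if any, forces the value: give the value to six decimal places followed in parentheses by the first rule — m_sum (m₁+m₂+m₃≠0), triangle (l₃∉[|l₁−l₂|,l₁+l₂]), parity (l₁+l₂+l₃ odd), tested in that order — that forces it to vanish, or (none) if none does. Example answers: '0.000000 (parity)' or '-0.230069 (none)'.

m-sum 0 ✓  L=14 even ✓  5≤7≤7 ✓
Π(2lᵢ+1) = 13×3×15 = 585
triangle coeff Δ(6,1,7) = 1/1365
Σ_t [0,0]: t=0:+1/518400 = 1/518400
(3j)²=7/195 [(6 1 7; 0 0 0)], sign=-1
Σ_t [0,0]: t=0:+1/1209600 = 1/1209600
(3j)²=1/65 [(6 1 7; -1 1 0)], sign=-1
⇒ 4πI² = 21/65
I = (+1)√(21/65/(4π)) = 0.16034227
No selection rule forces the value: the integral is nonzero (none).

0.160342 (none)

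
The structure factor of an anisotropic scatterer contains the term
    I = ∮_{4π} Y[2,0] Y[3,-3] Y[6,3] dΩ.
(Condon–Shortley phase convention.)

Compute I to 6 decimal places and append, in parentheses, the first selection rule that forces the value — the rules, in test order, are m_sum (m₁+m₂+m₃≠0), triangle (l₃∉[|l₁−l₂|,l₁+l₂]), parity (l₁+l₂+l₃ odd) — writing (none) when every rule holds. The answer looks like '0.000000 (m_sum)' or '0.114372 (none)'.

0.000000 (triangle)

triangle: need 1≤l₃≤5, have 6; I=0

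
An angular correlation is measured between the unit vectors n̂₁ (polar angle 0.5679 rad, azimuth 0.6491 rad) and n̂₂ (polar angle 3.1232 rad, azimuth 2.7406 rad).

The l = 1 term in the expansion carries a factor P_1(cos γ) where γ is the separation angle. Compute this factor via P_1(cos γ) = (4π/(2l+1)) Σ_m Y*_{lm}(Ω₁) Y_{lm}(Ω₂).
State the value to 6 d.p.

Summing Y*_{l m}(θ₁,φ₁)·Y_{l m}(θ₂,φ₂) over m ∈ [−1, 1]; prefactor 4π/(2·1+1) = 4.188790:
  m=-1: (0.14804 + 0.11233j) × (-0.00585 - 0.00248j) = -0.00059 - 0.00102j  (running Σ = -0.00059 - 0.00102j)
  m=0: (0.41191 + 0.00000j) × (-0.48852 + 0.00000j) = -0.20123 + 0.00000j  (running Σ = -0.20181 - 0.00102j)
  m=1: (-0.14804 + 0.11233j) × (0.00585 - 0.00248j) = -0.00059 + 0.00102j  (running Σ = -0.20240 + 0.00000j)
Σ over m = -0.20240 + 0.00000j; ×(4π/3) → -0.84781 + 0.00000j. Real part: -0.847811

-0.847811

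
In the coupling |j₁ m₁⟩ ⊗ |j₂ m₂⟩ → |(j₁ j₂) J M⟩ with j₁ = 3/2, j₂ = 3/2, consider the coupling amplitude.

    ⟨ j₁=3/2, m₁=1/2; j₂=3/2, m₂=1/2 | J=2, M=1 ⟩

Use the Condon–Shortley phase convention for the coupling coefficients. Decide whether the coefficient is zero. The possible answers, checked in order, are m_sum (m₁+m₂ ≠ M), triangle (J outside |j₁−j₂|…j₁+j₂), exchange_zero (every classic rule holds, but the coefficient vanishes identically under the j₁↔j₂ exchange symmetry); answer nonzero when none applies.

exchange_zero

m-sum: m₁+m₂ = 1/2+1/2 = 1, M = 1  ✓
triangle: |j₁−j₂| = 0 ≤ J = 2 ≤ j₁+j₂ = 3  ✓
exchange: j₁=j₂ and m₁=m₂, and (−1)^(j₁+j₂−J) = (−1)^1 = −1 forces ⟨j₁m₁;j₂m₂|JM⟩ = −⟨j₂m₂;j₁m₁|JM⟩ = −⟨j₁m₁;j₂m₂|JM⟩ ⇒ the coefficient vanishes identically
Racah sum check: Σ_k collapses to 0 ⇒ CG = 0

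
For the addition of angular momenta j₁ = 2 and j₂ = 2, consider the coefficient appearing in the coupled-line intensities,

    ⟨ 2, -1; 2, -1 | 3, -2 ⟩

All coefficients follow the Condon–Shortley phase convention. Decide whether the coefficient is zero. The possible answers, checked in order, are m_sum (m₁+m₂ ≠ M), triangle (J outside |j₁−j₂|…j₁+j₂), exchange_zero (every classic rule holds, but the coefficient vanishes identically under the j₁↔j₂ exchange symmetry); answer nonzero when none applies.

exchange_zero

m-sum: m₁+m₂ = -1+(-1) = -2, M = -2  ✓
triangle: |j₁−j₂| = 0 ≤ J = 3 ≤ j₁+j₂ = 4  ✓
exchange: j₁=j₂ and m₁=m₂, and (−1)^(j₁+j₂−J) = (−1)^1 = −1 forces ⟨j₁m₁;j₂m₂|JM⟩ = −⟨j₂m₂;j₁m₁|JM⟩ = −⟨j₁m₁;j₂m₂|JM⟩ ⇒ the coefficient vanishes identically
Racah sum check: Σ_k collapses to 0 ⇒ CG = 0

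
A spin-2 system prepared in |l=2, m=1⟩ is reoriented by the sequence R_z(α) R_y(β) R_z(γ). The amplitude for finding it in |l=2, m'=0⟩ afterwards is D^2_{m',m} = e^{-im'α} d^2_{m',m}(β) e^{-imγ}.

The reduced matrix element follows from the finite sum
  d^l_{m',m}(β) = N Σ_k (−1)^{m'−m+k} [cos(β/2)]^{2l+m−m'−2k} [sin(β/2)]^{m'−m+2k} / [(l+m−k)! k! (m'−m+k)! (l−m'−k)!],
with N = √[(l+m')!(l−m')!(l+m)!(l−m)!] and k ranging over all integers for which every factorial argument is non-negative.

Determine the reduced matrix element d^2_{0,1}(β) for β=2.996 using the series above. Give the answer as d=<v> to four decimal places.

d=-0.1758

d^2_{0,1}(β=2.9960) via the finite sum:
c=cos(2.996000/2)=0.072732, s=sin(2.996000/2)=0.997352; N=√[2·2·6·1]=4.898979
The bounds max(0,m−m')=1 and min(l+m,l−m')=2 give 2 terms
  k=1: (−1)^0·4.8990/(2)·0.0727^3·0.9974^1 = +0.000940
  k=2: (−1)^1·4.8990/(2)·0.0727^1·0.9974^3 = -0.176745
d^2_{0,1}(2.9960) = +0.000940 -0.176745 = -0.175805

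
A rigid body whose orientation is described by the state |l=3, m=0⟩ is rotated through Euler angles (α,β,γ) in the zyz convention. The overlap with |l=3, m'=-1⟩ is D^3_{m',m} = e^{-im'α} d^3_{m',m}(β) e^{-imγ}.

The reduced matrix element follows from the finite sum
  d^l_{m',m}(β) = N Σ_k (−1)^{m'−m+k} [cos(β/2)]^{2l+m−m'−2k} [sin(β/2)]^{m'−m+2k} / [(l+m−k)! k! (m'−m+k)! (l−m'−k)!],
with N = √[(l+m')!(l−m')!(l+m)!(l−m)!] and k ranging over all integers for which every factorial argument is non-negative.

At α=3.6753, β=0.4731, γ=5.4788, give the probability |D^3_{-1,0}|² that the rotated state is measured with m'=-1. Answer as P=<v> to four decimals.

P=0.3415

Split into d^3_{-1,0}(β=0.4731) × two z-phases.
With c≡cos(β/2)=0.972152 and s≡sin(β/2)=0.234350, N=[2·24·6·6]^{1/2}=41.569219
Admissible k: 1..3 (factorial args all ≥0)
  k=1: (−1)^0·41.5692/(12)·0.9722^5·0.2344^1 = +0.704900
  k=2: (−1)^1·41.5692/(4)·0.9722^3·0.2344^3 = -0.122888
  k=3: (−1)^2·41.5692/(12)·0.9722^1·0.2344^5 = +0.002380
d^3_{-1,0}(0.4731) = +0.704900 -0.122888 +0.002380 = +0.584392
|D^3_{-1,0}|² = |d^3_{-1,0}(β)|² = (+0.584392)² = 0.341514 (the z-rotation phases have unit modulus)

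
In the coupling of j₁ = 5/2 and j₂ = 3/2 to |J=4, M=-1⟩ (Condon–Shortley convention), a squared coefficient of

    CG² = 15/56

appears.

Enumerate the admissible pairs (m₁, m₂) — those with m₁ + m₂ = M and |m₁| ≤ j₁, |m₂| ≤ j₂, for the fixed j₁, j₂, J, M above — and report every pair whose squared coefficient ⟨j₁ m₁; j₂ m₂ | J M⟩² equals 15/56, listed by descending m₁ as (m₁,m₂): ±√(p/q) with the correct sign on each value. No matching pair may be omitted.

(-3/2,1/2): +√(15/56)

Admissible pairs with m₁+m₂ = M = -1: (-5/2,3/2), (-3/2,1/2), (-1/2,-1/2), (1/2,-3/2)
  (m₁,m₂)=(1/2,-3/2): CG² = 5/28, CG = +√(5/28)
  (m₁,m₂)=(-1/2,-1/2): CG² = 15/28, CG = +√(15/28)
  (m₁,m₂)=(-3/2,1/2): CG² = 15/56, CG = +√(15/56)   ← matches the target
  (m₁,m₂)=(-5/2,3/2): CG² = 1/56, CG = +√(1/56)
Pairs with CG² = 15/56: (-3/2,1/2): +√(15/56)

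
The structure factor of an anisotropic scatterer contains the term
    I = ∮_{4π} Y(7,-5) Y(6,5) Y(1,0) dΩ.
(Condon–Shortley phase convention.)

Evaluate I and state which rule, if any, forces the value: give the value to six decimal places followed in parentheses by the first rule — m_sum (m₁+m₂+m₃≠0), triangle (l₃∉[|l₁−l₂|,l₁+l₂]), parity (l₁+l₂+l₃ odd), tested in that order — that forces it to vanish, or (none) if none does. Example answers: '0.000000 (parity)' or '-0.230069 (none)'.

-0.171413 (none)

Rules hold: Σm=0, L=14 even, 1≤1≤13.
N = 15·13·3 = 585
Δ = 12!·2!·0!/15! = 1/1365
Racah Σ t=6..6: t=6:+1/518400 = 1/518400
⇒ 3j(7 6 1; 0 0 0)² = 7/195, sgn -1
Racah Σ t=11..11: t=11:−1/39916800 = -1/39916800
⇒ 3j(7 6 1; -5 5 0)² = 8/455, sgn +1
4πI² = N·(3j₀)²·(3jₘ)² = 24/65
I = -1·√(0.369231/4π) = -0.17141310
No selection rule forces the value: the integral is nonzero (none).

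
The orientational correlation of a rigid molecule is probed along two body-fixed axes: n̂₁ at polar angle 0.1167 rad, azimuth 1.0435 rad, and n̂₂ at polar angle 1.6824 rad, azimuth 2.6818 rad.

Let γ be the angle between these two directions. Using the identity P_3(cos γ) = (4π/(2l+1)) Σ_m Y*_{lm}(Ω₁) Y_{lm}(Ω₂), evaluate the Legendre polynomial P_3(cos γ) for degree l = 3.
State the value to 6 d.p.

0.173478

Term-by-term m-sum for l=3 (normalisation 4π/7 = 1.795196):
  [-3]  conj(Y_{3,-3})(Ω₁) = -0.00066 + 0.00001j ; Y_{3,-3}(Ω₂) = -0.07791 - 0.40201j ; Δ = 0.00005 + 0.00026j
  [-2]  conj(Y_{3,-2})(Ω₁) = -0.00679 + 0.01197j ; Y_{3,-2}(Ω₂) = -0.06814 - 0.08940j ; Δ = 0.00153 - 0.00021j
  [-1]  conj(Y_{3,-1})(Ω₁) = 0.07446 + 0.12787j ; Y_{3,-1}(Ω₂) = 0.26996 + 0.13368j ; Δ = 0.00301 + 0.04447j
  [+0]  conj(Y_{3,0})(Ω₁) = 0.71615 + 0.00000j ; Y_{3,0}(Ω₂) = 0.12211 + 0.00000j ; Δ = 0.08745 + 0.00000j
  [+1]  conj(Y_{3,1})(Ω₁) = -0.07446 + 0.12787j ; Y_{3,1}(Ω₂) = -0.26996 + 0.13368j ; Δ = 0.00301 - 0.04447j
  [+2]  conj(Y_{3,2})(Ω₁) = -0.00679 - 0.01197j ; Y_{3,2}(Ω₂) = -0.06814 + 0.08940j ; Δ = 0.00153 + 0.00021j
  [+3]  conj(Y_{3,3})(Ω₁) = 0.00066 + 0.00001j ; Y_{3,3}(Ω₂) = 0.07791 - 0.40201j ; Δ = 0.00005 - 0.00026j
Total Σ_m = 0.09663 + 0.00000j. Multiply by 1.795196: 0.17348 + 0.00000j. P_3(cos γ) = 0.173478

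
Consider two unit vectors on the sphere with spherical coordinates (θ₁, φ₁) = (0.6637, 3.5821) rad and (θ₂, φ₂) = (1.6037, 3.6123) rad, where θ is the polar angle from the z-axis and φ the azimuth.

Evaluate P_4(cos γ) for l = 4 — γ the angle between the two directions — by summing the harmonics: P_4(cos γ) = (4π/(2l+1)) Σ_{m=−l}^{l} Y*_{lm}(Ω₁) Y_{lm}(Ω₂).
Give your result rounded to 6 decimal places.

-0.399830

Expand P_4 via completeness: Σ_{m} conj(Y_{4,m}) at Ω₁ times Y_{4,m} at Ω₂ —
  m=-4: (-0.01211 + 0.06257j) × (-0.13556 - 0.42025j) = 0.02794 - 0.00339j  (running Σ = 0.02794 - 0.00339j)
  m=-3: (-0.05687 - 0.22338j) × (0.00650 - 0.04059j) = -0.00944 + 0.00086j  (running Σ = 0.01850 - 0.00253j)
  m=-2: (0.27011 + 0.32742j) × (-0.19521 + 0.26809j) = -0.14051 + 0.00850j  (running Σ = -0.12201 + 0.00596j)
  m=-1: (-0.27899 - 0.13151j) × (-0.04149 + 0.02111j) = 0.01435 - 0.00043j  (running Σ = -0.10766 + 0.00553j)
  m=0: (-0.22631 + 0.00000j) × (0.31393 + 0.00000j) = -0.07104 + 0.00000j  (running Σ = -0.17870 + 0.00553j)
  m=1: (0.27899 - 0.13151j) × (0.04149 + 0.02111j) = 0.01435 + 0.00043j  (running Σ = -0.16435 + 0.00596j)
  m=2: (0.27011 - 0.32742j) × (-0.19521 - 0.26809j) = -0.14051 - 0.00850j  (running Σ = -0.30486 - 0.00253j)
  m=3: (0.05687 - 0.22338j) × (-0.00650 - 0.04059j) = -0.00944 - 0.00086j  (running Σ = -0.31430 - 0.00339j)
  m=4: (-0.01211 - 0.06257j) × (-0.13556 + 0.42025j) = 0.02794 + 0.00339j  (running Σ = -0.28636 + 0.00000j)
Σ over m = -0.28636 + 0.00000j; ×(4π/9) → -0.39983 + 0.00000j. Real part: -0.399830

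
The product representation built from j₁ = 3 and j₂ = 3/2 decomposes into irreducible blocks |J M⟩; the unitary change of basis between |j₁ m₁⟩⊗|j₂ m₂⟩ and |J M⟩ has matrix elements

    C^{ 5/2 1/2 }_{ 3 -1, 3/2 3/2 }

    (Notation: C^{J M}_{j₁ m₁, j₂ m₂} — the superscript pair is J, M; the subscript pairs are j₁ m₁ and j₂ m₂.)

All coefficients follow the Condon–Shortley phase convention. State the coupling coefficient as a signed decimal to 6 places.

+√(27/70) = +0.621059

j₁+j₂−J=2  J+j₁−j₂=4  J−j₁+j₂=1  j₁+j₂+J+1=8
(j₁±m₁, j₂±m₂, J±M) = (2,4,3,0,3,2)
P² = 864/35
sum k=2..2:
  [2] +1/8 = 1/8
S = 1/8
C² = P²·S² = 27/70 ; C = +0.621059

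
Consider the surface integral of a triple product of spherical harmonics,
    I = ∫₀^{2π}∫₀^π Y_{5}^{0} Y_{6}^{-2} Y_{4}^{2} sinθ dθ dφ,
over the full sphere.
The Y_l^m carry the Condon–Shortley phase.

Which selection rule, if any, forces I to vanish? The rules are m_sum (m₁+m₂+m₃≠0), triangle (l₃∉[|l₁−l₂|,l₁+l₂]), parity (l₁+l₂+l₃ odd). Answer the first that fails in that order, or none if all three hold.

parity

azimuthal sum: 0 − 2 + 2 = 0  ✓
1 ≤ 4 ≤ 11 (triangle on l)  ✓
L = 5 + 6 + 4 = 15 (odd)  ✗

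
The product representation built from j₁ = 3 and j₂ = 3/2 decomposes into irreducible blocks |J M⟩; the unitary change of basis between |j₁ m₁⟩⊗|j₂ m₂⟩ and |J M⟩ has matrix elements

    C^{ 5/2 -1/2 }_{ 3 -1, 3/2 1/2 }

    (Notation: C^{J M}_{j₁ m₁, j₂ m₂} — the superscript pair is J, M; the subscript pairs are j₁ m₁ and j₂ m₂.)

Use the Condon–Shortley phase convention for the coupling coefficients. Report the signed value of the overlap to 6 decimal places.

-0.119523

√[6·2!4!1!/8! · 2!4!2!1!2!3!] = √(288/35)
  +(−1)^1/∏(1,1,3,1,1,0)! = -1/6  (running -1/6)
  +(−1)^2/∏(2,0,2,0,2,1)! = 1/8  (running -1/24)
⟨..|..⟩ = √(288/35)·(-1/24) = -0.119523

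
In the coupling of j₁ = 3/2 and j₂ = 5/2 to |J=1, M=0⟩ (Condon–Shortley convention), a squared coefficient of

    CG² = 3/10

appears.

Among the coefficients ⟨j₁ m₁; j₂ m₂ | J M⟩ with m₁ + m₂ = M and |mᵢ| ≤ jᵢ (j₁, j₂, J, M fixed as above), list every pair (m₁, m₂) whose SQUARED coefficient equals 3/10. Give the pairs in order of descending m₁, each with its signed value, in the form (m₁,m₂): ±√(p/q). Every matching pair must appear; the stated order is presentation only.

Admissible pairs with m₁+m₂ = M = 0: (-3/2,3/2), (-1/2,1/2), (1/2,-1/2), (3/2,-3/2)
  (m₁,m₂)=(3/2,-3/2): CG² = 1/5, CG = +√(1/5)
  (m₁,m₂)=(1/2,-1/2): CG² = 3/10, CG = −√(3/10)   ← matches the target
  (m₁,m₂)=(-1/2,1/2): CG² = 3/10, CG = +√(3/10)   ← matches the target
  (m₁,m₂)=(-3/2,3/2): CG² = 1/5, CG = −√(1/5)
Pairs with CG² = 3/10: (1/2,-1/2): −√(3/10); (-1/2,1/2): +√(3/10)

(1/2,-1/2): −√(3/10); (-1/2,1/2): +√(3/10)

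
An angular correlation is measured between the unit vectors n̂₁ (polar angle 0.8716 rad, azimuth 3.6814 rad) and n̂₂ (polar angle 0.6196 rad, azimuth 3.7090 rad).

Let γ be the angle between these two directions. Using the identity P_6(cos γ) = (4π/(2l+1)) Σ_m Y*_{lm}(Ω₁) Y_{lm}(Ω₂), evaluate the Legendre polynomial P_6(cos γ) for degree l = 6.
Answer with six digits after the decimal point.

0.432519

Summing Y*_{l m}(θ₁,φ₁)·Y_{l m}(θ₂,φ₂) over m ∈ [−6, 6]; prefactor 4π/(2·6+1) = 0.966644:
  m=-6: Y*=(-0.096641, -0.009428)  Y=(-0.017889, 0.004814)  product (0.001774, -0.000297)
  m=-5: Y*=(0.255602, -0.121132)  Y=(0.085828, 0.026979)  product (0.025206, -0.003501)
  m=-4: Y*=(-0.241670, 0.362167)  Y=(-0.164194, -0.195400)  product (0.110448, -0.012243)
  m=-3: Y*=(0.014220, -0.292202)  Y=(0.058391, 0.441725)  product (0.129903, -0.010781)
  m=-2: Y*=(-0.071435, -0.133546)  Y=(0.165400, -0.355026)  product (-0.059228, 0.003273)
  m=-1: Y*=(0.307167, 0.184044)  Y=(0.063612, -0.040541)  product (0.027001, -0.000745)
  m=+0: Y*=(0.054875, -0.000000)  Y=(-0.414860, 0.000000)  product (-0.022765, 0.000000)
  m=+1: Y*=(-0.307167, 0.184044)  Y=(-0.063612, -0.040541)  product (0.027001, 0.000745)
  m=+2: Y*=(-0.071435, 0.133546)  Y=(0.165400, 0.355026)  product (-0.059228, -0.003273)
  m=+3: Y*=(-0.014220, -0.292202)  Y=(-0.058391, 0.441725)  product (0.129903, 0.010781)
  m=+4: Y*=(-0.241670, -0.362167)  Y=(-0.164194, 0.195400)  product (0.110448, 0.012243)
  m=+5: Y*=(-0.255602, -0.121132)  Y=(-0.085828, 0.026979)  product (0.025206, 0.003501)
  m=+6: Y*=(-0.096641, 0.009428)  Y=(-0.017889, -0.004814)  product (0.001774, 0.000297)
Total Σ_m = (0.447444, 0.000000). Multiply by 0.966644: (0.432519, 0.000000). P_6(cos γ) = 0.432519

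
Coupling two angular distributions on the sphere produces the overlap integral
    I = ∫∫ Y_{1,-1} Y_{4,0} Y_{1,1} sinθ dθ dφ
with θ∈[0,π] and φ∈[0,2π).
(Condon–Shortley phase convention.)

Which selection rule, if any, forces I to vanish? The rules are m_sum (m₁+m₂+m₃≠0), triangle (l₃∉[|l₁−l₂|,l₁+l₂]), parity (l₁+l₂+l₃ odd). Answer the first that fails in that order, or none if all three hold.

m₁+m₂+m₃ = -1 + 0 + 1 = 0  ✓
triangle: need |l₁−l₂| ≤ l₃ ≤ l₁+l₂ = [3,5]; l₃=1 is outside  ✗
parity: l₁+l₂+l₃ = 6 is even

triangle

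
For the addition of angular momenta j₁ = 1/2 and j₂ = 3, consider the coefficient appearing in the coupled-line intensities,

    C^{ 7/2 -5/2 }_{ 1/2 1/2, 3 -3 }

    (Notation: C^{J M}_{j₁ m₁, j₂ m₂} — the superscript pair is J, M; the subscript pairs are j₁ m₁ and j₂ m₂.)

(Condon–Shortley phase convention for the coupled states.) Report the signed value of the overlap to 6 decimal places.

j₁+j₂−J=0  J+j₁−j₂=1  J−j₁+j₂=6  j₁+j₂+J+1=8
(j₁±m₁, j₂±m₂, J±M) = (1,0,0,6,1,6)
P² = 518400/7
sum k=0..0:
  [0] +1/720 = 1/720
S = 1/720
C² = P²·S² = 1/7 ; C = +0.377964

+√(1/7) = +0.377964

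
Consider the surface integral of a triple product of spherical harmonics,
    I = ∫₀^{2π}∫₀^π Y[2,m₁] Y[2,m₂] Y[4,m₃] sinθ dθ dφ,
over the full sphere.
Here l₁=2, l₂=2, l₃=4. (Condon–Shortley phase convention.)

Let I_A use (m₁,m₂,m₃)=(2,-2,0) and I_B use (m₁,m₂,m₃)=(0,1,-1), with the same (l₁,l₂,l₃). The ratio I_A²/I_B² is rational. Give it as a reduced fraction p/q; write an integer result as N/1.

Shared (l₁,l₂,l₃)=(2,2,4): N and (l;000)² cancel in I_A²/I_B².
A: Δ = 0!·4!·4!/9! = 1/630; Racah Σ t=0..0: t=0:+1/576 = 1/576; ⇒ 3j(2 2 4; 2 -2 0)² = 1/630, sgn +1
B: Δ = 0!·4!·4!/9! = 1/630; Racah Σ t=0..0: t=0:+1/24 = 1/24; ⇒ 3j(2 2 4; 0 1 -1)² = 1/21, sgn -1
I_A²/I_B² = (1/630)/(1/21) = 1/30

1/30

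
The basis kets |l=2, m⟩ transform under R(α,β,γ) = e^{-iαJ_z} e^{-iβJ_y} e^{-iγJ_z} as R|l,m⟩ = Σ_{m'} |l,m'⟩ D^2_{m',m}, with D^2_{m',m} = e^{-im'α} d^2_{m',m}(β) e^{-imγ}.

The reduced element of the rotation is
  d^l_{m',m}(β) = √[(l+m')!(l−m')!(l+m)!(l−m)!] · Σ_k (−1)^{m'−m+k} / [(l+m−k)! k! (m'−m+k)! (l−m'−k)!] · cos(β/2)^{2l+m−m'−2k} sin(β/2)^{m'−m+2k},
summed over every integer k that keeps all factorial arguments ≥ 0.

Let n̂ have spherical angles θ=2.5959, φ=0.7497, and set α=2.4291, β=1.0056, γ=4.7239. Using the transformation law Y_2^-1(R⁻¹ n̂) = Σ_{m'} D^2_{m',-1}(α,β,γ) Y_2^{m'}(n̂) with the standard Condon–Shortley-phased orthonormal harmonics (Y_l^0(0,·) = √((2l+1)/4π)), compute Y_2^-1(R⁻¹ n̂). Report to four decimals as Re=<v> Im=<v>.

Re=-0.2045 Im=0.2677

Need the full column D^2_{m',-1} for m'=−2..2 at α=2.4291, β=1.0056, γ=4.7239.
cos(β/2)=0.876237, sin(β/2)=0.481881
d^2_{-2,-1}: single k=1 term ⇒ +0.648387;  D = -0.640379-0.101585i
d^2_{-1,-1}: k∈[0..1] ⇒ +0.589503 -0.534864 = +0.054638;  D = +0.035240+0.041755i
d^2_{0,-1}: k∈[0..1] ⇒ -0.794108 +0.240169 = -0.553940;  D = -0.006376+0.553903i
d^2_{1,-1}: k∈[0..1] ⇒ +0.534864 -0.053921 = +0.480943;  D = -0.318572+0.360303i
d^2_{2,-1}: single k=0 term ⇒ -0.196097;  D = -0.194331+0.026257i
Y_2^{m'}(θ=2.5959,φ=0.7497) and Σ D·Y over m':
  (-0.6404-0.1016i)·(+0.0074-0.1038i)  (+0.0352+0.0418i)·(-0.2508+0.2335i)  (-0.0064+0.5539i)·(+0.3759+0.0000i)  (-0.3186+0.3603i)·(+0.2508+0.2335i)  (-0.1943+0.0263i)·(+0.0074+0.1038i)
Y_2^-1(R⁻¹ n̂) = -0.204509+0.267688i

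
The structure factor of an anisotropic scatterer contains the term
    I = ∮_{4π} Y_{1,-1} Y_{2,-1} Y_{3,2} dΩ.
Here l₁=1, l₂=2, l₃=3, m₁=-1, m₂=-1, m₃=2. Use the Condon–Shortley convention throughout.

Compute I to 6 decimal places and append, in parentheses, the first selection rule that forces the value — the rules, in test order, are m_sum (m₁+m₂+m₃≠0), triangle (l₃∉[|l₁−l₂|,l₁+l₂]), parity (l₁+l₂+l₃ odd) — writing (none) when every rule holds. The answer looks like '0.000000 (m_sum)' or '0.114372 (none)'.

0.261169 (none)

Checks pass: Σm=0; 6 even; l₃=3∈[1,3].
(2·1+1)(2·2+1)(2·3+1) = 105
Δ: 0! 2! 4! / 7! → 1/105
sum: t=0:+1/4 = 1/4
3j²(1 2 3; 0 0 0) = Δ·Π!·Σ² = 3/35  (sign -1)
sum: t=0:+1/12 = 1/12
3j²(1 2 3; -1 -1 2) = Δ·Π!·Σ² = 2/21  (sign -1)
combine: 4πI² = 105·3/35·2/21 = 6/7
take √, sign +1: I = 0.26116903
No selection rule forces the value: the integral is nonzero (none).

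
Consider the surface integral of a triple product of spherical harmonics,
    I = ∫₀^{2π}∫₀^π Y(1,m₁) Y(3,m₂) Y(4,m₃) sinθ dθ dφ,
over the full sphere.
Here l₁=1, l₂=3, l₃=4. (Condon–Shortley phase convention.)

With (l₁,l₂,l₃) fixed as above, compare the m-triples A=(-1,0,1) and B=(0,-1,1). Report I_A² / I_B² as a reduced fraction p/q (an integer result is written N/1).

l's match ⇒ only the (l;m) 3-j factors differ between A and B.
A: triangle coeff Δ(1,3,4) = 1/252; Σ_t [0,0]: t=0:+1/72 = 1/72; (3j)²=5/126 [(1 3 4; -1 0 1)], sign=-1
B: triangle coeff Δ(1,3,4) = 1/252; Σ_t [0,0]: t=0:+1/48 = 1/48; (3j)²=5/84 [(1 3 4; 0 -1 1)], sign=-1
I_A²/I_B² = (5/126)/(5/84) = 2/3

2/3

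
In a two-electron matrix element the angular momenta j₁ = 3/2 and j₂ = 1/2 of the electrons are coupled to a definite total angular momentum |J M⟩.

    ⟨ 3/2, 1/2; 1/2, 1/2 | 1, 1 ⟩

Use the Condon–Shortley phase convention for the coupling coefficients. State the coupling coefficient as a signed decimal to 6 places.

j₁+j₂−J=1  J+j₁−j₂=2  J−j₁+j₂=0  j₁+j₂+J+1=4
(j₁±m₁, j₂±m₂, J±M) = (2,1,1,0,2,0)
P² = 1
sum k=1..1:
  [1] −1/2 = -1/2
S = -1/2
C² = P²·S² = 1/4 ; C = -0.500000

-0.500000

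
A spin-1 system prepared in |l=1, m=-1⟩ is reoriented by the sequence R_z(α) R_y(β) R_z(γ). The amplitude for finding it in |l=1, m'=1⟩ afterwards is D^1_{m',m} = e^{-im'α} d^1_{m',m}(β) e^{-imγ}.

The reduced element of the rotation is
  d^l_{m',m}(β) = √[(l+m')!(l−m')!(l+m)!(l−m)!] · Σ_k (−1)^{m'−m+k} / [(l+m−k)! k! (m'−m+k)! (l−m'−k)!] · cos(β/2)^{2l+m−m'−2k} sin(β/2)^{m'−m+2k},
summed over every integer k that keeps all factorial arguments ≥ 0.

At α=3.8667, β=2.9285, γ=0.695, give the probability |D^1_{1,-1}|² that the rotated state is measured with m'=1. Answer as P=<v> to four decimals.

P=0.9775

First d^1_{1,-1}(β=2.9285), then the phase factors e^{-i(1)α} and e^{-i(-1)γ}:
With c≡cos(β/2)=0.106345 and s≡sin(β/2)=0.994329, N=[2·1·1·2]^{1/2}=2.000000
k∈{0} keeps every argument non-negative
  k=0: (−1)^2·2.0000/(2)·0.1063^0·0.9943^2 = +0.988691
d^1_{1,-1}(2.9285) = +0.988691
|D^1_{1,-1}|² = |d^1_{1,-1}(β)|² = (+0.988691)² = 0.977509 (the z-rotation phases have unit modulus)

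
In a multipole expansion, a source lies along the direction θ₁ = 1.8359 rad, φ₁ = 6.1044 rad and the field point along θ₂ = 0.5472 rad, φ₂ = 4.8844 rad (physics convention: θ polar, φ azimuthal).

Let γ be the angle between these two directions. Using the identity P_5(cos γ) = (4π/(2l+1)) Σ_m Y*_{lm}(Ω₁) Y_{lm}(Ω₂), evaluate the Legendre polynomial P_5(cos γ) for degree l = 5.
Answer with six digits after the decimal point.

Expand P_5 via completeness: Σ_{m} conj(Y_{5,m}) at Ω₁ times Y_{5,m} at Ω₂ —
  [-5]  conj(Y_{5,-5})(Ω₁) = +0.243359-0.302874i ; Y_{5,-5}(Ω₂) = +0.013412+0.011546i ; Δ = +0.006761-0.001253i
  [-4]  conj(Y_{5,-4})(Ω₁) = -0.251845+0.218729i ; Y_{5,-4}(Ω₂) = +0.070957-0.058330i ; Δ = -0.005112+0.030210i
  [-3]  conj(Y_{5,-3})(Ω₁) = -0.102142+0.060722i ; Y_{5,-3}(Ω₂) = -0.133767-0.235792i ; Δ = +0.027981+0.015962i
  [-2]  conj(Y_{5,-2})(Ω₁) = +0.307620-0.114937i ; Y_{5,-2}(Ω₂) = -0.438138+0.156971i ; Δ = -0.116738+0.098646i
  [-1]  conj(Y_{5,-1})(Ω₁) = +0.041939-0.007579i ; Y_{5,-1}(Ω₂) = +0.055879+0.321647i ; Δ = +0.004781+0.013066i
  [+0]  conj(Y_{5,0})(Ω₁) = -0.321481-0.000000i ; Y_{5,0}(Ω₂) = -0.253967+0.000000i ; Δ = +0.081645+0.000000i
  [+1]  conj(Y_{5,1})(Ω₁) = -0.041939-0.007579i ; Y_{5,1}(Ω₂) = -0.055879+0.321647i ; Δ = +0.004781-0.013066i
  [+2]  conj(Y_{5,2})(Ω₁) = +0.307620+0.114937i ; Y_{5,2}(Ω₂) = -0.438138-0.156971i ; Δ = -0.116738-0.098646i
  [+3]  conj(Y_{5,3})(Ω₁) = +0.102142+0.060722i ; Y_{5,3}(Ω₂) = +0.133767-0.235792i ; Δ = +0.027981-0.015962i
  [+4]  conj(Y_{5,4})(Ω₁) = -0.251845-0.218729i ; Y_{5,4}(Ω₂) = +0.070957+0.058330i ; Δ = -0.005112-0.030210i
  [+5]  conj(Y_{5,5})(Ω₁) = -0.243359-0.302874i ; Y_{5,5}(Ω₂) = -0.013412+0.011546i ; Δ = +0.006761+0.001253i
Total Σ_m = -0.083008-0.000000i. Multiply by 1.142397: -0.094828-0.000000i. P_5(cos γ) = -0.094828

-0.094828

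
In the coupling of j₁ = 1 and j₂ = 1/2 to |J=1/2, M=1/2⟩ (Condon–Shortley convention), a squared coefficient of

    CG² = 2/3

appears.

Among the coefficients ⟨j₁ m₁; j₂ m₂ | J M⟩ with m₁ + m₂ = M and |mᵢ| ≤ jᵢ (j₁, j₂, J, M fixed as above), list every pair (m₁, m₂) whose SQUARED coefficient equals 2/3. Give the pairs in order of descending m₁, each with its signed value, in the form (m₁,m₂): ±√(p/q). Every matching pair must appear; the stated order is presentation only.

(1,-1/2): +√(2/3)

Admissible pairs with m₁+m₂ = M = 1/2: (0,1/2), (1,-1/2)
  (m₁,m₂)=(1,-1/2): CG² = 2/3, CG = +√(2/3)   ← matches the target
  (m₁,m₂)=(0,1/2): CG² = 1/3, CG = −√(1/3)
Pairs with CG² = 2/3: (1,-1/2): +√(2/3)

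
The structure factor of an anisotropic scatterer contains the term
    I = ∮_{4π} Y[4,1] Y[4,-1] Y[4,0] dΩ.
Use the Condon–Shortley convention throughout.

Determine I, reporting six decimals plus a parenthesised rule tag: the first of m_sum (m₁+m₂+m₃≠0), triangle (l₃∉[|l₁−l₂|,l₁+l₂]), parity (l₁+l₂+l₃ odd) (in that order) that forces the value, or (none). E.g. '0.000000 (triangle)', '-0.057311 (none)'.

Rules hold: Σm=0, L=12 even, 0≤4≤8.
N = 9·9·9 = 729
Δ = 4!·4!·4!/13! = 1/450450
Racah Σ t=0..4: t=0:+1/13824 t=1:−1/216 t=2:+1/64 t=3:−1/216 t=4:+1/13824 = 5/768
⇒ 3j(4 4 4; 0 0 0)² = 18/1001, sgn +1
Racah Σ t=0..3: t=0:+1/864 t=1:−1/96 t=2:+1/144 t=3:−1/3456 = -1/384
⇒ 3j(4 4 4; 1 -1 0)² = 9/2002, sgn -1
4πI² = N·(3j₀)²·(3jₘ)² = 59049/1002001
I = -1·√(0.0589311/4π) = -0.06848055
No selection rule forces the value: the integral is nonzero (none).

-0.068481 (none)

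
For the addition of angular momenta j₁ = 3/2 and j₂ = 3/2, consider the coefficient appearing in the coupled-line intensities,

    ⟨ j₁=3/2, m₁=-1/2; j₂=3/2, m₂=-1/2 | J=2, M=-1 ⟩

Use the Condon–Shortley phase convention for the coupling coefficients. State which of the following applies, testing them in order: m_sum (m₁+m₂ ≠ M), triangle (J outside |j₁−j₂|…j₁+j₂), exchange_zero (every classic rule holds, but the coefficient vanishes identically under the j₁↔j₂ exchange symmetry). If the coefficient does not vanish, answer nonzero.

exchange_zero

m-sum: m₁+m₂ = -1/2+(-1/2) = -1, M = -1  ✓
triangle: |j₁−j₂| = 0 ≤ J = 2 ≤ j₁+j₂ = 3  ✓
exchange: j₁=j₂ and m₁=m₂, and (−1)^(j₁+j₂−J) = (−1)^1 = −1 forces ⟨j₁m₁;j₂m₂|JM⟩ = −⟨j₂m₂;j₁m₁|JM⟩ = −⟨j₁m₁;j₂m₂|JM⟩ ⇒ the coefficient vanishes identically
Racah sum check: Σ_k collapses to 0 ⇒ CG = 0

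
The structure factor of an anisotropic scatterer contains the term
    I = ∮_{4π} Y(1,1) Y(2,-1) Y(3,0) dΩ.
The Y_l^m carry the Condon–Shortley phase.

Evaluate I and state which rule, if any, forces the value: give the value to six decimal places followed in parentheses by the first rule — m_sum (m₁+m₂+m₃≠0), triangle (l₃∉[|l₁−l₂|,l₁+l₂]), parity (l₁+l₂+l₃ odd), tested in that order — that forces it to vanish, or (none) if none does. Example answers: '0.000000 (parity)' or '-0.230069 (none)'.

0.143048 (none)

m-sum 0 ✓  L=6 even ✓  1≤3≤3 ✓
Π(2lᵢ+1) = 3×5×7 = 105
triangle coeff Δ(1,2,3) = 1/105
Σ_t [0,0]: t=0:+1/4 = 1/4
(3j)²=3/35 [(1 2 3; 0 0 0)], sign=-1
Σ_t [0,0]: t=0:+1/12 = 1/12
(3j)²=1/35 [(1 2 3; 1 -1 0)], sign=-1
⇒ 4πI² = 9/35
I = (+1)√(9/35/(4π)) = 0.14304817
No selection rule forces the value: the integral is nonzero (none).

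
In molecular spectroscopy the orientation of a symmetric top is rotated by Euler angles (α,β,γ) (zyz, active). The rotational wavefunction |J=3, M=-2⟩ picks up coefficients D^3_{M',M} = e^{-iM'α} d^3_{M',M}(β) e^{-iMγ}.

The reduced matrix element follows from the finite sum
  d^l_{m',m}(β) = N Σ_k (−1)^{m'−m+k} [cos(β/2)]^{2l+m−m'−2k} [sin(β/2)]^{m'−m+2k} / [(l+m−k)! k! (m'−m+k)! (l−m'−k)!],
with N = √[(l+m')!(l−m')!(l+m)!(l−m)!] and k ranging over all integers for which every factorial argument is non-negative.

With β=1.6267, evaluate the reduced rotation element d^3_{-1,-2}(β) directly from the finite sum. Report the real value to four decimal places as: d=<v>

d^3_{-1,-2}(β=1.6267) via the finite sum:
Half-angle: c=0.687068, s=0.726593. N=√(2·24·1·120)=75.894664
k: max(0,(-2)−(-1))=0 … min(3+(-2),3−(-1))=1
  k=0: (−1)^1·75.8947/(24)·0.6871^5·0.7266^1 = -0.351796
  k=1: (−1)^2·75.8947/(12)·0.6871^3·0.7266^3 = +0.786870
d^3_{-1,-2}(1.6267) = -0.351796 +0.786870 = +0.435074

d=0.4351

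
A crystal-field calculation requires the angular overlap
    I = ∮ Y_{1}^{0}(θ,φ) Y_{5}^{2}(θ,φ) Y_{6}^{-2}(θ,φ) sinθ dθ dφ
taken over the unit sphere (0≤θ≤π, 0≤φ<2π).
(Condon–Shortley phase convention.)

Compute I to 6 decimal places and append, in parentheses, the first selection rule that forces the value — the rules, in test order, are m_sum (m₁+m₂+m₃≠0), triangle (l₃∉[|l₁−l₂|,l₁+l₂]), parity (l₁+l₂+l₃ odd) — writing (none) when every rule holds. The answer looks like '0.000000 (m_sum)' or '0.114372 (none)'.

Rules hold: Σm=0, L=12 even, 4≤6≤6.
N = 3·11·13 = 429
Δ = 0!·2!·10!/13! = 1/858
Racah Σ t=0..0: t=0:+1/14400 = 1/14400
⇒ 3j(1 5 6; 0 0 0)² = 6/143, sgn +1
Racah Σ t=0..0: t=0:+1/30240 = 1/30240
⇒ 3j(1 5 6; 0 2 -2)² = 16/429, sgn +1
4πI² = N·(3j₀)²·(3jₘ)² = 96/143
I = +1·√(0.671329/4π) = 0.23113338
No selection rule forces the value: the integral is nonzero (none).

0.231133 (none)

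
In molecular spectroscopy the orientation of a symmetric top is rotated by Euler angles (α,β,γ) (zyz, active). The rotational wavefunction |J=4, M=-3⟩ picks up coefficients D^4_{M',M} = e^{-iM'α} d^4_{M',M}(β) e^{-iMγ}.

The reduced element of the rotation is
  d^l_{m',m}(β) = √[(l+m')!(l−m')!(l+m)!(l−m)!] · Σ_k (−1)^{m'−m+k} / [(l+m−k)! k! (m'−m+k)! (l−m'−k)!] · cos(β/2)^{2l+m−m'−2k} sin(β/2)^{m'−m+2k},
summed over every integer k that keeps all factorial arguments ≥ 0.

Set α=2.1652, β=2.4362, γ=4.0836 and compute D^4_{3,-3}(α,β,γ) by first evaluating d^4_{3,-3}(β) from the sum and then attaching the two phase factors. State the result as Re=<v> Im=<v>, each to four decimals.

Re=-0.0268 Im=0.0156

First d^4_{3,-3}(β=2.4362), then the phase factors e^{-i(3)α} and e^{-i(-3)γ}:
Half-angle: c=0.345429, s=0.938445. N=√(5040·1·1·5040)=5040.000000
k∈{0,1} keeps every argument non-negative
  k=0: (−1)^6·5040.0000/(720)·0.3454^2·0.9384^6 = +0.570517
  k=1: (−1)^7·5040.0000/(5040)·0.3454^0·0.9384^8 = -0.601547
d^4_{3,-3}(2.4362) = +0.570517 -0.601547 = -0.031030
D = (+0.977525-0.210821i)·(-0.031030)·(+0.950619-0.310359i) = -0.026804+0.015633i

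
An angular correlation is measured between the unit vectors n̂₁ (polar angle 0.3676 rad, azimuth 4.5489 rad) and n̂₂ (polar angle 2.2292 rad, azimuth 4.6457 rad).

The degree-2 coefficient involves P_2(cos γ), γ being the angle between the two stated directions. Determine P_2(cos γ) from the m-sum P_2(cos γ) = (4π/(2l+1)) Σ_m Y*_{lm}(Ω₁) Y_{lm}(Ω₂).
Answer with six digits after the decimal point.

-0.375538

Addition theorem: P_2(cos γ) = (4π/5) Σ_m Y*_{lm}(Ω₁) Y_{lm}(Ω₂), m = −2…2:
  term(m=-2) = (0.011831, -0.002320)   from Y*(Ω₁)=(-0.047245, 0.016023), Y(Ω₂)=(-0.239520, -0.032137)
  term(m=-1) = (-0.096415, 0.009362)   from Y*(Ω₁)=(-0.042170, -0.255633), Y(Ω₂)=(0.024915, -0.373051)
  term(m=+0) = (0.019746, 0.000000)   from Y*(Ω₁)=(0.508583, -0.000000), Y(Ω₂)=(0.038825, 0.000000)
  term(m=+1) = (-0.096415, -0.009362)   from Y*(Ω₁)=(0.042170, -0.255633), Y(Ω₂)=(-0.024915, -0.373051)
  term(m=+2) = (0.011831, 0.002320)   from Y*(Ω₁)=(-0.047245, -0.016023), Y(Ω₂)=(-0.239520, 0.032137)
Total Σ_m = (-0.149422, 0.000000). Multiply by 2.513274: (-0.375538, 0.000000). P_2(cos γ) = -0.375538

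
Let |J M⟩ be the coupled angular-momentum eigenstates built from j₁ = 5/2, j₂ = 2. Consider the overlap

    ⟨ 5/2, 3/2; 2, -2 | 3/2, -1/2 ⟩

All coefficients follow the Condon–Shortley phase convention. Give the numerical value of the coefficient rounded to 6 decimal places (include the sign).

j₁+j₂−J=3  J+j₁−j₂=2  J−j₁+j₂=1  j₁+j₂+J+1=7
(j₁±m₁, j₂±m₂, J±M) = (4,1,0,4,1,2)
P² = 384/35
sum k=0..0:
  [0] +1/6 = 1/6
S = 1/6
C² = P²·S² = 32/105 ; C = +0.552052

+√(32/105) ≈ +0.552052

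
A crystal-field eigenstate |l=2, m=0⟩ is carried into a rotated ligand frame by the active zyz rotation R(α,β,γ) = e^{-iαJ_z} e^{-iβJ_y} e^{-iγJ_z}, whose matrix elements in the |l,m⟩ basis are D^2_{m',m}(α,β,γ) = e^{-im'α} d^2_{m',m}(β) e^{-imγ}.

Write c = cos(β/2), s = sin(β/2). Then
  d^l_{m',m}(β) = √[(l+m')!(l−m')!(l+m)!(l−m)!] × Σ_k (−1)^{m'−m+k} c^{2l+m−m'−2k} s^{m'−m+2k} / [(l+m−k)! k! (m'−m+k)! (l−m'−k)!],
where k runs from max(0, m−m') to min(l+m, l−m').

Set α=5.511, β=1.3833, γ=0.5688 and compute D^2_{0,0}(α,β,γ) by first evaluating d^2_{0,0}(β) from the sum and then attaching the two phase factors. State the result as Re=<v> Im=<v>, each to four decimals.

Re=-0.4479 Im=0.0000

First d^2_{0,0}(β=1.3833), then the phase factors e^{-i(0)α} and e^{-i(0)γ}:
With c≡cos(β/2)=0.770195 and s≡sin(β/2)=0.637809, N=[2·2·2·2]^{1/2}=4.000000
The bounds max(0,m−m')=0 and min(l+m,l−m')=2 give 3 terms
  k=0: (−1)^0·4.0000/(4)·0.7702^4·0.6378^0 = +0.351886
  k=1: (−1)^1·4.0000/(1)·0.7702^2·0.6378^2 = -0.965255
  k=2: (−1)^2·4.0000/(4)·0.7702^0·0.6378^4 = +0.165486
d^2_{0,0}(1.3833) = +0.351886 -0.965255 +0.165486 = -0.447883
D = (+1.000000+0.000000i)·(-0.447883)·(+1.000000+0.000000i) = -0.447883+0.000000i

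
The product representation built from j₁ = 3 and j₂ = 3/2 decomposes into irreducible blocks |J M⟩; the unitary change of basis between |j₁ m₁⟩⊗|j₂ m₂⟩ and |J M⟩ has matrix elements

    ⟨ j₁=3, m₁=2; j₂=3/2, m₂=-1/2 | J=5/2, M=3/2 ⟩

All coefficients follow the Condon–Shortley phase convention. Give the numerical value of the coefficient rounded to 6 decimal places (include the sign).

√[6·2!4!1!/8! · 5!1!1!2!4!1!] = √(288/7)
  +(−1)^0/∏(0,2,1,1,3,0)! = 1/12  (running 1/12)
  +(−1)^1/∏(1,1,0,0,4,1)! = -1/24  (running 1/24)
⟨..|..⟩ = √(288/7)·(1/24) = +0.267261

+0.267261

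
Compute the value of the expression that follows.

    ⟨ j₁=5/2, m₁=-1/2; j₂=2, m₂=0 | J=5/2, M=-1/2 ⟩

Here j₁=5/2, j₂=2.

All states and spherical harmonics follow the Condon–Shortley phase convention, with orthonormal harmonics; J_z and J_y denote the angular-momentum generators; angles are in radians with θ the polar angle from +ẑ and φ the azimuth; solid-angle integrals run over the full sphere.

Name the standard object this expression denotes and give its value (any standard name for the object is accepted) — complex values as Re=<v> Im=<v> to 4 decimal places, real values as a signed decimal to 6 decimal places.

Clebsch–Gordan coefficient, −√(8/35) ≈ -0.478091

This is a Clebsch–Gordan (vector-coupling) coefficient.
j₁+j₂−J=2  J+j₁−j₂=3  J−j₁+j₂=2  j₁+j₂+J+1=8
(j₁±m₁, j₂±m₂, J±M) = (2,3,2,2,2,3)
P² = 72/35
sum k=0..2:
  [0] +1/24 = 1/24
  [1] −1/2 = -1/2
  [2] +1/8 = 1/8
S = -1/3
C² = P²·S² = 8/35 ; C = -0.478091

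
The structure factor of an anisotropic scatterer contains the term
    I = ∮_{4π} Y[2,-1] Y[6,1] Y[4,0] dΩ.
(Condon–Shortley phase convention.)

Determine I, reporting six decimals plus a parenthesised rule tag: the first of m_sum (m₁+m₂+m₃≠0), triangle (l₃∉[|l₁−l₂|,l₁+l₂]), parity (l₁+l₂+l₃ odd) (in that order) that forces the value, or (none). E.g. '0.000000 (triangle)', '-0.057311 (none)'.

m-sum 0 ✓  L=12 even ✓  4≤4≤8 ✓
Π(2lᵢ+1) = 5×13×9 = 585
triangle coeff Δ(2,6,4) = 1/6435
Σ_t [2,2]: t=2:+1/2304 = 1/2304
(3j)²=5/143 [(2 6 4; 0 0 0)], sign=+1
Σ_t [3,3]: t=3:−1/3456 = -1/3456
(3j)²=35/1287 [(2 6 4; -1 1 0)], sign=-1
⇒ 4πI² = 875/1573
I = (-1)√(875/1573/(4π)) = -0.21039467
No selection rule forces the value: the integral is nonzero (none).

-0.210395 (none)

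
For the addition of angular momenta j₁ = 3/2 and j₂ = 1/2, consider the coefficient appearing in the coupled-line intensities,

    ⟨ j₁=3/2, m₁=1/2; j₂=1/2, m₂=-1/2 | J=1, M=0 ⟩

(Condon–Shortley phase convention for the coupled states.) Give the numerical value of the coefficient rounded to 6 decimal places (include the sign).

+√(1/2) = +0.707107

√[3·1!2!0!/4! · 2!1!0!1!1!1!] = √(1/2)
  +(−1)^0/∏(0,1,1,0,1,0)! = 1  (running 1)
⟨..|..⟩ = √(1/2)·(1) = +0.707107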